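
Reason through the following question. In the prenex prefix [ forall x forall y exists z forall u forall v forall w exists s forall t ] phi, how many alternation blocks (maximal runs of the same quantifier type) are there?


Quantifier-type sequence: A A E A A A E A  (A=forall, E=exists)
Group into maximal same-type runs:
  Ax2 | Ex1 | Ax3 | Ex1 | Ax1
Number of blocks = 5

5


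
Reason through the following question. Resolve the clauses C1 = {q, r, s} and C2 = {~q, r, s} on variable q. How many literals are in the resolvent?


Remove q from C1 and ~q from C2.
C1 remainder: {r, s}
C2 remainder: {r, s}
Union (resolvent): {r, s}
Resolvent has 2 literal(s).

2


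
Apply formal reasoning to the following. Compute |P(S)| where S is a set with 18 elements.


The power set of a set with n elements has 2^n elements.
|P(S)| = 2^18 = 262144

262144


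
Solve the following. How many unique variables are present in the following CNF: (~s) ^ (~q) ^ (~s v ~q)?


Identify each variable that appears in the formula.
Variables found: q, s
Count = 2

2


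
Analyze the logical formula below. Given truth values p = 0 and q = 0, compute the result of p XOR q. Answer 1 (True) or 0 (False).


p = 0, q = 0
Operation: p XOR q
Evaluate: 0 XOR 0 = 0

0


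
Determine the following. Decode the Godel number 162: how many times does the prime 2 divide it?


Factorize 162 by dividing by 2 repeatedly.
Division steps: 2 divides 162 exactly 1 time(s).
Exponent of 2 = 1

1


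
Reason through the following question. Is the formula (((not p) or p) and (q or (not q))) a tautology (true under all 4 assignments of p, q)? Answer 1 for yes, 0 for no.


Check all 4 assignments:
p=0, q=0: 1
p=0, q=1: 1
p=1, q=0: 1
p=1, q=1: 1
Satisfying count = 4/4.
Tautology iff count = 4: yes.

1


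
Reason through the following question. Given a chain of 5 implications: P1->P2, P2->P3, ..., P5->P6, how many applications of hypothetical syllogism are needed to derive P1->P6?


With 5 implications in a chain connecting 6 propositions:
P1->P2, P2->P3, ..., P5->P6
Steps needed = (number of implications) - 1 = 5 - 1 = 4

4


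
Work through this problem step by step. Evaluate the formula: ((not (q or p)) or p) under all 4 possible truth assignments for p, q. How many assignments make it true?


Check all 4 assignments:
p=0, q=0: 1
p=0, q=1: 0
p=1, q=0: 1
p=1, q=1: 1
Count of True = 3

3


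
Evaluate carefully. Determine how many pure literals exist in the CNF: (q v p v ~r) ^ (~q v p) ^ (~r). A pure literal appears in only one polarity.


Check each variable for pure literal status:
p: pure positive
q: mixed (not pure)
r: pure negative
Pure literal count = 2

2


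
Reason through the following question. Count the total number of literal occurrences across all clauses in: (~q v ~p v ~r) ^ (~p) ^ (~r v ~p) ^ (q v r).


Counting literals in each clause:
Clause 1: 3 literal(s)
Clause 2: 1 literal(s)
Clause 3: 2 literal(s)
Clause 4: 2 literal(s)
Total = 8

8


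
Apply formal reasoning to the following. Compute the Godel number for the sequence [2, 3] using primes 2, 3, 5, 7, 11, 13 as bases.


Encode each element as an exponent of the corresponding prime:
  2^2 = 4
  3^3 = 27
Product = 4 * 27 = 108

108


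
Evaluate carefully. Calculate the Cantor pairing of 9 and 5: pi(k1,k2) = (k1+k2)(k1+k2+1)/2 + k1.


k1 + k2 = 14
(k1+k2)(k1+k2+1)/2 = 14 * 15 / 2 = 105
pi = 105 + 9 = 114

114


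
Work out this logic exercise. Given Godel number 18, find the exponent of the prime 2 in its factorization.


Factorize 18 by dividing by 2 repeatedly.
Division steps: 2 divides 18 exactly 1 time(s).
Exponent of 2 = 1

1


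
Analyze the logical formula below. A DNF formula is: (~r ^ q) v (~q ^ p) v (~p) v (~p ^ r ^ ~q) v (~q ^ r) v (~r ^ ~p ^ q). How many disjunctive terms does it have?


A DNF formula is a disjunction of terms (conjunctions).
Terms are separated by v.
Counting the disjuncts: 6 terms.

6


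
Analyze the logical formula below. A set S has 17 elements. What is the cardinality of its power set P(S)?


The power set of a set with n elements has 2^n elements.
|P(S)| = 2^17 = 131072

131072


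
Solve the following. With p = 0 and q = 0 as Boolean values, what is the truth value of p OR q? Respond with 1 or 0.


p = 0, q = 0
Operation: p OR q
Evaluate: 0 OR 0 = 0

0


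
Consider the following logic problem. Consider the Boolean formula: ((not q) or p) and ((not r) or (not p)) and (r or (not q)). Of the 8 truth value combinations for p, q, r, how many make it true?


Evaluate all 8 assignments for p, q, r:
p=0, q=0, r=0: 1
p=0, q=0, r=1: 1
p=0, q=1, r=0: 0
p=0, q=1, r=1: 0
p=1, q=0, r=0: 1
p=1, q=0, r=1: 0
p=1, q=1, r=0: 0
p=1, q=1, r=1: 0
Satisfying count = 3

3


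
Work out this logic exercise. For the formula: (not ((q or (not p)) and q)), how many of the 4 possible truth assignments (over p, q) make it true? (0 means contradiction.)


Check all 4 assignments:
p=0, q=0: 1
p=0, q=1: 0
p=1, q=0: 1
p=1, q=1: 0
Count of True = 2

2


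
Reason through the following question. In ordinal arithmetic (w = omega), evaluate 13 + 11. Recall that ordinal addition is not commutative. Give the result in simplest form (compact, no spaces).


Compute 13 + 11.
Ordinal + is associative but NOT commutative; for finite n>0, n + w = w but w + n stays w+n.
Both operands finite; ordinal + agrees with natural +: 13 + 11 = 24.
Result = 24

24


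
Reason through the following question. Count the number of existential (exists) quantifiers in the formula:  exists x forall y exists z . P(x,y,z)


Quantifier prefix: exists x forall y exists z
Mark each quantifier type:
  E U E
Universal count = 1, Existential count = 2
Asked for existential (exists) quantifiers: 2

2


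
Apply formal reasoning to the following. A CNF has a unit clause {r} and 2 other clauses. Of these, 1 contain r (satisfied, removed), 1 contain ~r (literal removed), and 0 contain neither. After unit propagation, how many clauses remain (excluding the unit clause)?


Satisfied (removed): 1
Shortened (remain): 1
Unchanged (remain): 0
Remaining = 1 + 0 = 1

1


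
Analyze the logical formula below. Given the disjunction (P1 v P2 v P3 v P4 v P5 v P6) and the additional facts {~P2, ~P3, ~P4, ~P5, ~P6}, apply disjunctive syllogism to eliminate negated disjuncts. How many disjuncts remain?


Original disjuncts (6): P1, P2, P3, P4, P5, P6
Negated (eliminate): ~P2, ~P3, ~P4, ~P5, ~P6
Remaining disjuncts: P1
Count = 6 - 5 = 1

1


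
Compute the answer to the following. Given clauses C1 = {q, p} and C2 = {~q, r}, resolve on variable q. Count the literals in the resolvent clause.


Remove q from C1 and ~q from C2.
C1 remainder: {p}
C2 remainder: {r}
Union (resolvent): {p, r}
Resolvent has 2 literal(s).

2


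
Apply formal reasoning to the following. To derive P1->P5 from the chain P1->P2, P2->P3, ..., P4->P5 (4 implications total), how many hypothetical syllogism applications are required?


With 4 implications in a chain connecting 5 propositions:
P1->P2, P2->P3, ..., P4->P5
Steps needed = (number of implications) - 1 = 4 - 1 = 3

3


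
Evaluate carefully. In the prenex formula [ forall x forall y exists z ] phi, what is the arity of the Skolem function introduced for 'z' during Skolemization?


Quantifier prefix: forall x forall y exists z
'z' is existentially quantified at position 3.
Universal variables preceding it: x, y
Skolem function arity = 2

2


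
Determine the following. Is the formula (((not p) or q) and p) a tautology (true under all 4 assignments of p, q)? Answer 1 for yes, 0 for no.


Check all 4 assignments:
p=0, q=0: 0
p=0, q=1: 0
p=1, q=0: 0
p=1, q=1: 1
Satisfying count = 1/4.
Tautology iff count = 4: no.

0


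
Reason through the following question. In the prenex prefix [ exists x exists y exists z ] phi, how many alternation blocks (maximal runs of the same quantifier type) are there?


Quantifier-type sequence: E E E  (A=forall, E=exists)
Group into maximal same-type runs:
  Ex3
Number of blocks = 1

1


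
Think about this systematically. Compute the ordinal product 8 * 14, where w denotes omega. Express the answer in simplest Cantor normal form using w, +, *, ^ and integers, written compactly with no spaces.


Compute 8 * 14.
Ordinal * is associative and left-distributive over +, but NOT commutative; for finite n>1, n*w = w but w*n stays w*n.
Both finite; ordinal * agrees with natural *: 8 * 14 = 112.
Result = 112

112


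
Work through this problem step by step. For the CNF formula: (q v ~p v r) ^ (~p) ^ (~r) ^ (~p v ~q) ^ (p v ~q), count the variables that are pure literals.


Check each variable for pure literal status:
p: mixed (not pure)
q: mixed (not pure)
r: mixed (not pure)
Pure literal count = 0

0


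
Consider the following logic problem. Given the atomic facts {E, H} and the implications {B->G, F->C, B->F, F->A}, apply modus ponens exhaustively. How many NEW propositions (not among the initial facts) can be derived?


Initial facts: {E, H}
Apply modus ponens to closure:
  (no implication fires)
Final known: {E, H}
New propositions: {(none)}
Count = 0

0


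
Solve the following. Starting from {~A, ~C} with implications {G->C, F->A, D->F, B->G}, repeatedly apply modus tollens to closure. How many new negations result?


Initial negated facts: {~A, ~C}
Apply modus tollens to closure:
  ~C and G->C  =>  ~G
  ~A and F->A  =>  ~F
  ~F and D->F  =>  ~D
  ~G and B->G  =>  ~B
Final negated: {~A, ~B, ~C, ~D, ~F, ~G}
New negations: {~B, ~D, ~F, ~G}
Count = 4

4


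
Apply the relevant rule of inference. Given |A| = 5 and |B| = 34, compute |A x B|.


The Cartesian product A x B contains all ordered pairs (a, b).
|A x B| = |A| * |B| = 5 * 34 = 170

170


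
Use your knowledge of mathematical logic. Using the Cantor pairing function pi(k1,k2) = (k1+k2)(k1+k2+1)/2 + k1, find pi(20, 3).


k1 + k2 = 23
(k1+k2)(k1+k2+1)/2 = 23 * 24 / 2 = 276
pi = 276 + 20 = 296

296


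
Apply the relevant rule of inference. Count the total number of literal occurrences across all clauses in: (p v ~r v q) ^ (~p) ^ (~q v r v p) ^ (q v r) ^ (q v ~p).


Counting literals in each clause:
Clause 1: 3 literal(s)
Clause 2: 1 literal(s)
Clause 3: 3 literal(s)
Clause 4: 2 literal(s)
Clause 5: 2 literal(s)
Total = 11

11


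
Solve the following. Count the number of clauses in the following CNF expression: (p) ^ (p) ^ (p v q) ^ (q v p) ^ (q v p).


A CNF formula is a conjunction of clauses.
Clauses are separated by ^.
Counting the conjuncts: 5 clauses.

5


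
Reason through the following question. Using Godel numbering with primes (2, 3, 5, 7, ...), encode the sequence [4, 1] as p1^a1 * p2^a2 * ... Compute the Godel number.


Encode each element as an exponent of the corresponding prime:
  2^4 = 16
  3^1 = 3
Product = 16 * 3 = 48

48


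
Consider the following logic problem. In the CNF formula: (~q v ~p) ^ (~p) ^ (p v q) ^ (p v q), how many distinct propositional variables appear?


Identify each variable that appears in the formula.
Variables found: p, q
Count = 2

2


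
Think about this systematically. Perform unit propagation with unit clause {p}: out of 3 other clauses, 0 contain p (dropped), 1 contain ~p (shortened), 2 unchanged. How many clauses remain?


Satisfied (removed): 0
Shortened (remain): 1
Unchanged (remain): 2
Remaining = 1 + 2 = 3

3


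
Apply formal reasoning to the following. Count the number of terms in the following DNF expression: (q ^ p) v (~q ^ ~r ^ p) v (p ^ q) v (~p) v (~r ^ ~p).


A DNF formula is a disjunction of terms (conjunctions).
Terms are separated by v.
Counting the disjuncts: 5 terms.

5


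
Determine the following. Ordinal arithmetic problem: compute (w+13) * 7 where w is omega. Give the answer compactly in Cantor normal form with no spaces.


Compute (w+13) * 7.
Ordinal * is associative and left-distributive over +, but NOT commutative; for finite n>1, n*w = w but w*n stays w*n.
(w+13) * 7 = (w+13) repeated 7 times. Each intermediate +13 is absorbed by the following w; only the last survives: w*7+13.
Result = w*7+13

w*7+13


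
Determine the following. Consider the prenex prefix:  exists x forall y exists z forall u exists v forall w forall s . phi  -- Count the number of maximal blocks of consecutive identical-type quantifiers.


Quantifier-type sequence: E A E A E A A  (A=forall, E=exists)
Group into maximal same-type runs:
  Ex1 | Ax1 | Ex1 | Ax1 | Ex1 | Ax2
Number of blocks = 6

6


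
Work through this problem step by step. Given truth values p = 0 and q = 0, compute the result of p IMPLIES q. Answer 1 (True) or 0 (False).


p = 0, q = 0
Operation: p IMPLIES q
Evaluate: 0 IMPLIES 0 = 1

1


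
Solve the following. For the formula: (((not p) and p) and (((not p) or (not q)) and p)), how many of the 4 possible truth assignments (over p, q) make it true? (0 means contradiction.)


Check all 4 assignments:
p=0, q=0: 0
p=0, q=1: 0
p=1, q=0: 0
p=1, q=1: 0
Count of True = 0

0


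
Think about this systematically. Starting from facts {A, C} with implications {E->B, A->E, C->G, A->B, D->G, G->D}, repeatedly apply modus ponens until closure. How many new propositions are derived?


Initial facts: {A, C}
Apply modus ponens to closure:
  A and A->E  =>  E
  C and C->G  =>  G
  A and A->B  =>  B
  G and G->D  =>  D
Final known: {A, B, C, D, E, G}
New propositions: {B, D, E, G}
Count = 4

4


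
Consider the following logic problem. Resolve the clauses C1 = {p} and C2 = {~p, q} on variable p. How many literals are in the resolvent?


Remove p from C1 and ~p from C2.
C1 remainder: {}
C2 remainder: {q}
Union (resolvent): {q}
Resolvent has 1 literal(s).

1


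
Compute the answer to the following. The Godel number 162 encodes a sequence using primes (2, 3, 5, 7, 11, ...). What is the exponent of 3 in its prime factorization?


Factorize 162 by dividing by 3 repeatedly.
Division steps: 3 divides 162 exactly 4 time(s).
Exponent of 3 = 4

4


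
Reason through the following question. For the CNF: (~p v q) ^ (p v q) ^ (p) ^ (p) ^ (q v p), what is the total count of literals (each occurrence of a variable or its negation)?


Counting literals in each clause:
Clause 1: 2 literal(s)
Clause 2: 2 literal(s)
Clause 3: 1 literal(s)
Clause 4: 1 literal(s)
Clause 5: 2 literal(s)
Total = 8

8


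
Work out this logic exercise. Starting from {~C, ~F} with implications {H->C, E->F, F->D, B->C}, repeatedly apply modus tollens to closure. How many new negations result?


Initial negated facts: {~C, ~F}
Apply modus tollens to closure:
  ~C and H->C  =>  ~H
  ~F and E->F  =>  ~E
  ~C and B->C  =>  ~B
Final negated: {~B, ~C, ~E, ~F, ~H}
New negations: {~B, ~E, ~H}
Count = 3

3


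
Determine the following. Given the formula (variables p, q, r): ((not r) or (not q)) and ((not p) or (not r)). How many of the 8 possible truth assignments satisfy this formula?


Evaluate all 8 assignments for p, q, r:
p=0, q=0, r=0: 1
p=0, q=0, r=1: 1
p=0, q=1, r=0: 1
p=0, q=1, r=1: 0
p=1, q=0, r=0: 1
p=1, q=0, r=1: 0
p=1, q=1, r=0: 1
p=1, q=1, r=1: 0
Satisfying count = 5

5


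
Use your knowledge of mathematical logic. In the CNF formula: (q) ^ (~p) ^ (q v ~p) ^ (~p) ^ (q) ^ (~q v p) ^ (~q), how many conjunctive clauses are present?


A CNF formula is a conjunction of clauses.
Clauses are separated by ^.
Counting the conjuncts: 7 clauses.

7


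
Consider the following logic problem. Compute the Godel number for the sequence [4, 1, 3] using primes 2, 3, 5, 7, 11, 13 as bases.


Encode each element as an exponent of the corresponding prime:
  2^4 = 16
  3^1 = 3
  5^3 = 125
Product = 16 * 3 * 125 = 6000

6000


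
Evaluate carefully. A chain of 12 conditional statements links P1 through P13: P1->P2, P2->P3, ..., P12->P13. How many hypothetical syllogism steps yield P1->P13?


With 12 implications in a chain connecting 13 propositions:
P1->P2, P2->P3, ..., P12->P13
Steps needed = (number of implications) - 1 = 12 - 1 = 11

11


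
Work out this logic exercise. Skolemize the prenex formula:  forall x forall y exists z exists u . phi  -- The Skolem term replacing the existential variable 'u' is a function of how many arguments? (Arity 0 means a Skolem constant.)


Quantifier prefix: forall x forall y exists z exists u
'u' is existentially quantified at position 4.
Universal variables preceding it: x, y
Skolem function arity = 2

2


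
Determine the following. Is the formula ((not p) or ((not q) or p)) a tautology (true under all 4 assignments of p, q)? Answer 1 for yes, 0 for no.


Check all 4 assignments:
p=0, q=0: 1
p=0, q=1: 1
p=1, q=0: 1
p=1, q=1: 1
Satisfying count = 4/4.
Tautology iff count = 4: yes.

1


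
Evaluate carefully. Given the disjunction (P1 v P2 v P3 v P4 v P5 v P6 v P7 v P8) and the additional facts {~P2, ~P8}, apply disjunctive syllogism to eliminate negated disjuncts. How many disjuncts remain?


Original disjuncts (8): P1, P2, P3, P4, P5, P6, P7, P8
Negated (eliminate): ~P2, ~P8
Remaining disjuncts: P1, P3, P4, P5, P6, P7
Count = 8 - 2 = 6

6


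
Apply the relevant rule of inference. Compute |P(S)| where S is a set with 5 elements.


The power set of a set with n elements has 2^n elements.
|P(S)| = 2^5 = 32

32


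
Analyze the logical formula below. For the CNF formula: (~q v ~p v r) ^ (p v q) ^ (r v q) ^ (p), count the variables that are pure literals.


Check each variable for pure literal status:
p: mixed (not pure)
q: mixed (not pure)
r: pure positive
Pure literal count = 1

1


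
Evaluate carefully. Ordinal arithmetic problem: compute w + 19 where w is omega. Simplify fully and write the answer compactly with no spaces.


Compute w + 19.
Ordinal + is associative but NOT commutative; for finite n>0, n + w = w but w + n stays w+n.
w + 19 is already in normal form (a successor ordinal beyond w).
Result = w+19

w+19


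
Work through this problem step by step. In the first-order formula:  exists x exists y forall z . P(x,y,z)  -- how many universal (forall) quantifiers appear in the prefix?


Quantifier prefix: exists x exists y forall z
Mark each quantifier type:
  E E U
Universal count = 1, Existential count = 2
Asked for universal (forall) quantifiers: 1

1


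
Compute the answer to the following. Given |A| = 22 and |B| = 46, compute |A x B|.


The Cartesian product A x B contains all ordered pairs (a, b).
|A x B| = |A| * |B| = 22 * 46 = 1012

1012


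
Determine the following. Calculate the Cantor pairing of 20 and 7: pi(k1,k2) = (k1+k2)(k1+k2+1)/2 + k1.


k1 + k2 = 27
(k1+k2)(k1+k2+1)/2 = 27 * 28 / 2 = 378
pi = 378 + 20 = 398

398


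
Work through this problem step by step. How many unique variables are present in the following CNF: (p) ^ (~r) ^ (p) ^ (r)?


Identify each variable that appears in the formula.
Variables found: p, r
Count = 2

2


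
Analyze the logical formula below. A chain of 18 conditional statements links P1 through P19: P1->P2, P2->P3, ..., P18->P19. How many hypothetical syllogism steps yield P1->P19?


With 18 implications in a chain connecting 19 propositions:
P1->P2, P2->P3, ..., P18->P19
Steps needed = (number of implications) - 1 = 18 - 1 = 17

17


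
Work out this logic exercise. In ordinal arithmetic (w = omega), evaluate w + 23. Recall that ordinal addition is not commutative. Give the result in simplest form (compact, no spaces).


Compute w + 23.
Ordinal + is associative but NOT commutative; for finite n>0, n + w = w but w + n stays w+n.
w + 23 is already in normal form (a successor ordinal beyond w).
Result = w+23

w+23


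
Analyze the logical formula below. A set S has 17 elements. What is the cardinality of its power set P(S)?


The power set of a set with n elements has 2^n elements.
|P(S)| = 2^17 = 131072

131072


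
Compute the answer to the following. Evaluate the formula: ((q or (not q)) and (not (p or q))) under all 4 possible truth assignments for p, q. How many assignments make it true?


Check all 4 assignments:
p=0, q=0: 1
p=0, q=1: 0
p=1, q=0: 0
p=1, q=1: 0
Count of True = 1

1


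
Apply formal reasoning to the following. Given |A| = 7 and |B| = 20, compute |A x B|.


The Cartesian product A x B contains all ordered pairs (a, b).
|A x B| = |A| * |B| = 7 * 20 = 140

140


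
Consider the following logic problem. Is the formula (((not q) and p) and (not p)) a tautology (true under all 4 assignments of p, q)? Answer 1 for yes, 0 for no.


Check all 4 assignments:
p=0, q=0: 0
p=0, q=1: 0
p=1, q=0: 0
p=1, q=1: 0
Satisfying count = 0/4.
Tautology iff count = 4: no.

0


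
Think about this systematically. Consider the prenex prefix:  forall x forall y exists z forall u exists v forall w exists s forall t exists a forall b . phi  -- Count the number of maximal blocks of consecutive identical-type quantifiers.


Quantifier-type sequence: A A E A E A E A E A  (A=forall, E=exists)
Group into maximal same-type runs:
  Ax2 | Ex1 | Ax1 | Ex1 | Ax1 | Ex1 | Ax1 | Ex1 | Ax1
Number of blocks = 9

9


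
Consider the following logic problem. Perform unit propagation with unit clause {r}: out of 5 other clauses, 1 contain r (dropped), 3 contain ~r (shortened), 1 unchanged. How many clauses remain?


Satisfied (removed): 1
Shortened (remain): 3
Unchanged (remain): 1
Remaining = 3 + 1 = 4

4


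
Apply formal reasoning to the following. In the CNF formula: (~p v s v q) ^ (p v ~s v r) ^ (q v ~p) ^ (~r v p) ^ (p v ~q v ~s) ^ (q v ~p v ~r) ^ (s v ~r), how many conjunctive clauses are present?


A CNF formula is a conjunction of clauses.
Clauses are separated by ^.
Counting the conjuncts: 7 clauses.

7


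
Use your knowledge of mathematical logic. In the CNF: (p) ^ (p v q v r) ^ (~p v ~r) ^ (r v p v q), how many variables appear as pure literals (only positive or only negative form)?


Check each variable for pure literal status:
p: mixed (not pure)
q: pure positive
r: mixed (not pure)
Pure literal count = 1

1


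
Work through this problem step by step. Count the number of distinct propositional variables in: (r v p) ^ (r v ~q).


Identify each variable that appears in the formula.
Variables found: p, q, r
Count = 3

3


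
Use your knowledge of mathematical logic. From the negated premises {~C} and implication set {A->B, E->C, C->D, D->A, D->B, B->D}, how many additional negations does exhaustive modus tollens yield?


Initial negated facts: {~C}
Apply modus tollens to closure:
  ~C and E->C  =>  ~E
Final negated: {~C, ~E}
New negations: {~E}
Count = 1

1


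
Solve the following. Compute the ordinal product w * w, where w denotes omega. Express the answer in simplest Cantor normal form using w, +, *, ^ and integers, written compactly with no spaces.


Compute w * w.
Ordinal * is associative and left-distributive over +, but NOT commutative; for finite n>1, n*w = w but w*n stays w*n.
w * w = w^2 by definition.
Result = w^2

w^2


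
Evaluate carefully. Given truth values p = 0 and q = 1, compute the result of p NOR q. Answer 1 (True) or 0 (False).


p = 0, q = 1
Operation: p NOR q
Evaluate: 0 NOR 1 = 0

0


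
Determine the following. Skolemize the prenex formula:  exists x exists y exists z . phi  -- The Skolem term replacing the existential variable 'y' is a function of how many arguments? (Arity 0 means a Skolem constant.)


Quantifier prefix: exists x exists y exists z
'y' is existentially quantified at position 2.
No universal quantifiers precede it.
Skolem function arity = 0 (a Skolem constant)

0


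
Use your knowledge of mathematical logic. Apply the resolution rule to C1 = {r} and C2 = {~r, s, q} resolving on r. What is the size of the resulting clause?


Remove r from C1 and ~r from C2.
C1 remainder: {}
C2 remainder: {s, q}
Union (resolvent): {q, s}
Resolvent has 2 literal(s).

2


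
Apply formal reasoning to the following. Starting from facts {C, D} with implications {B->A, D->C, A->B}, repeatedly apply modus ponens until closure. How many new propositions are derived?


Initial facts: {C, D}
Apply modus ponens to closure:
  (no implication fires)
Final known: {C, D}
New propositions: {(none)}
Count = 0

0


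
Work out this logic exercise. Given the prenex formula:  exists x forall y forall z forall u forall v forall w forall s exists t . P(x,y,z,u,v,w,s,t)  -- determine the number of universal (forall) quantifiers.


Quantifier prefix: exists x forall y forall z forall u forall v forall w forall s exists t
Mark each quantifier type:
  E U U U U U U E
Universal count = 6, Existential count = 2
Asked for universal (forall) quantifiers: 6

6


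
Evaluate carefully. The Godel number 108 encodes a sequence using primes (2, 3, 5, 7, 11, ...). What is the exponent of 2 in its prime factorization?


Factorize 108 by dividing by 2 repeatedly.
Division steps: 2 divides 108 exactly 2 time(s).
Exponent of 2 = 2

2


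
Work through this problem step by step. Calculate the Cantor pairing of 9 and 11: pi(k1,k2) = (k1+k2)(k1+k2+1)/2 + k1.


k1 + k2 = 20
(k1+k2)(k1+k2+1)/2 = 20 * 21 / 2 = 210
pi = 210 + 9 = 219

219


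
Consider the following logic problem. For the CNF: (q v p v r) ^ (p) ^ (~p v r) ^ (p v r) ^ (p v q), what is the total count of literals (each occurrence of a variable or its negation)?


Counting literals in each clause:
Clause 1: 3 literal(s)
Clause 2: 1 literal(s)
Clause 3: 2 literal(s)
Clause 4: 2 literal(s)
Clause 5: 2 literal(s)
Total = 10

10


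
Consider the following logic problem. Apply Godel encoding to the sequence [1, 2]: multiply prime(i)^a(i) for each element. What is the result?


Encode each element as an exponent of the corresponding prime:
  2^1 = 2
  3^2 = 9
Product = 2 * 9 = 18

18


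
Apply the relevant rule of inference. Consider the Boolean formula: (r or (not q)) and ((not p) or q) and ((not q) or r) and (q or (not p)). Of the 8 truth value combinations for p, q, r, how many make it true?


Evaluate all 8 assignments for p, q, r:
p=0, q=0, r=0: 1
p=0, q=0, r=1: 1
p=0, q=1, r=0: 0
p=0, q=1, r=1: 1
p=1, q=0, r=0: 0
p=1, q=0, r=1: 0
p=1, q=1, r=0: 0
p=1, q=1, r=1: 1
Satisfying count = 4

4


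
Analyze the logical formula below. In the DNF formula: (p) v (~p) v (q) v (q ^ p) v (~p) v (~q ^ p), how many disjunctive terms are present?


A DNF formula is a disjunction of terms (conjunctions).
Terms are separated by v.
Counting the disjuncts: 6 terms.

6


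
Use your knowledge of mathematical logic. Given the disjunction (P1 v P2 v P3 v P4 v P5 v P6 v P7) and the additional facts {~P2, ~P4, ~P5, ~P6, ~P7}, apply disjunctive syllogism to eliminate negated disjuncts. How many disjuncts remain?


Original disjuncts (7): P1, P2, P3, P4, P5, P6, P7
Negated (eliminate): ~P2, ~P4, ~P5, ~P6, ~P7
Remaining disjuncts: P1, P3
Count = 7 - 5 = 2

2


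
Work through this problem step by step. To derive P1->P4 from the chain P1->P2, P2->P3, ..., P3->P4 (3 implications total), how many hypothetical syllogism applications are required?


With 3 implications in a chain connecting 4 propositions:
P1->P2, P2->P3, ..., P3->P4
Steps needed = (number of implications) - 1 = 3 - 1 = 2

2


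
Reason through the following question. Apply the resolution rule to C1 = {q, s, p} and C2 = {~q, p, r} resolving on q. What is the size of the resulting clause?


Remove q from C1 and ~q from C2.
C1 remainder: {s, p}
C2 remainder: {p, r}
Union (resolvent): {p, r, s}
Resolvent has 3 literal(s).

3


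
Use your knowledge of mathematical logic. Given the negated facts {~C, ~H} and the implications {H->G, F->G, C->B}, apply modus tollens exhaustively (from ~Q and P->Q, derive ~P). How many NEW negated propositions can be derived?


Initial negated facts: {~C, ~H}
Apply modus tollens to closure:
  (no implication fires)
Final negated: {~C, ~H}
New negations: {(none)}
Count = 0

0


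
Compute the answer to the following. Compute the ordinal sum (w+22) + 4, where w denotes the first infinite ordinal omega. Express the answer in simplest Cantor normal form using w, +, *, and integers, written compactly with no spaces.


Compute (w+22) + 4.
Ordinal + is associative but NOT commutative; for finite n>0, n + w = w but w + n stays w+n.
By associativity: (w+22) + 4 = w + (22+4) = w+26.
Result = w+26

w+26


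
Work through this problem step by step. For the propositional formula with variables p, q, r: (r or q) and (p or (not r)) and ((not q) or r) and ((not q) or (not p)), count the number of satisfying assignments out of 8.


Evaluate all 8 assignments for p, q, r:
p=0, q=0, r=0: 0
p=0, q=0, r=1: 0
p=0, q=1, r=0: 0
p=0, q=1, r=1: 0
p=1, q=0, r=0: 0
p=1, q=0, r=1: 1
p=1, q=1, r=0: 0
p=1, q=1, r=1: 0
Satisfying count = 1

1


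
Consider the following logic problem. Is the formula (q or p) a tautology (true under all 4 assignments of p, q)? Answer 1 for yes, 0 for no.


Check all 4 assignments:
p=0, q=0: 0
p=0, q=1: 1
p=1, q=0: 1
p=1, q=1: 1
Satisfying count = 3/4.
Tautology iff count = 4: no.

0


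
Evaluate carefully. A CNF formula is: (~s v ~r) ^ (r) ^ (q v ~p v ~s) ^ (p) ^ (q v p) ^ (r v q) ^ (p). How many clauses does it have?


A CNF formula is a conjunction of clauses.
Clauses are separated by ^.
Counting the conjuncts: 7 clauses.

7


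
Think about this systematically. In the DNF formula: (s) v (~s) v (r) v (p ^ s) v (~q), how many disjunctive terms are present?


A DNF formula is a disjunction of terms (conjunctions).
Terms are separated by v.
Counting the disjuncts: 5 terms.

5


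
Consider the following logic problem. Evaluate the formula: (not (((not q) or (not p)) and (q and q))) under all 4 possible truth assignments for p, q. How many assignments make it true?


Check all 4 assignments:
p=0, q=0: 1
p=0, q=1: 0
p=1, q=0: 1
p=1, q=1: 1
Count of True = 3

3


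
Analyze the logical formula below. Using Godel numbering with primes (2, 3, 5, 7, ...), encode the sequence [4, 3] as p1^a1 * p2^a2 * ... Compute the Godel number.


Encode each element as an exponent of the corresponding prime:
  2^4 = 16
  3^3 = 27
Product = 16 * 27 = 432

432


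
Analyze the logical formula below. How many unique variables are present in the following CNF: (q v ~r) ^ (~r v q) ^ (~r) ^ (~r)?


Identify each variable that appears in the formula.
Variables found: q, r
Count = 2

2


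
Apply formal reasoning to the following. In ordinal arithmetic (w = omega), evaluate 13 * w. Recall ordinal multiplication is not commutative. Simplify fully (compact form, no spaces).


Compute 13 * w.
Ordinal * is associative and left-distributive over +, but NOT commutative; for finite n>1, n*w = w but w*n stays w*n.
For finite n>0, n * w = sup{n*k : k<w} = w. So 13 * w = w.
Result = w

w


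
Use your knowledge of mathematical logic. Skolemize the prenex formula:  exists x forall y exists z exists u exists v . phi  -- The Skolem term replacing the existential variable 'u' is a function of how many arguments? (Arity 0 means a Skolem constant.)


Quantifier prefix: exists x forall y exists z exists u exists v
'u' is existentially quantified at position 4.
Universal variables preceding it: y
Skolem function arity = 1

1


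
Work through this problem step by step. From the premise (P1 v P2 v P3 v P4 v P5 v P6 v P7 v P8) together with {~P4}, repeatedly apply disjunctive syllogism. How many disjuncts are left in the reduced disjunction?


Original disjuncts (8): P1, P2, P3, P4, P5, P6, P7, P8
Negated (eliminate): ~P4
Remaining disjuncts: P1, P2, P3, P5, P6, P7, P8
Count = 8 - 1 = 7

7


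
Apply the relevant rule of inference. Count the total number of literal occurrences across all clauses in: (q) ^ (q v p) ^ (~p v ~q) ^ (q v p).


Counting literals in each clause:
Clause 1: 1 literal(s)
Clause 2: 2 literal(s)
Clause 3: 2 literal(s)
Clause 4: 2 literal(s)
Total = 7

7


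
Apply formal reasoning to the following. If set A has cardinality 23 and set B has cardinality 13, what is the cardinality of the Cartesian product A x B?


The Cartesian product A x B contains all ordered pairs (a, b).
|A x B| = |A| * |B| = 23 * 13 = 299

299


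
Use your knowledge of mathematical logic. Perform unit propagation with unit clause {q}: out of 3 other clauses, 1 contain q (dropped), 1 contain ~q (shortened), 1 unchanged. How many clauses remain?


Satisfied (removed): 1
Shortened (remain): 1
Unchanged (remain): 1
Remaining = 1 + 1 = 2

2


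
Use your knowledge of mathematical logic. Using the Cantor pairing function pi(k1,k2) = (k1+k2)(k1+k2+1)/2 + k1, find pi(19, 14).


k1 + k2 = 33
(k1+k2)(k1+k2+1)/2 = 33 * 34 / 2 = 561
pi = 561 + 19 = 580

580


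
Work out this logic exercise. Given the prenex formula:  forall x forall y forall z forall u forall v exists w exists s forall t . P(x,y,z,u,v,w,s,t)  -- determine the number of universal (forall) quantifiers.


Quantifier prefix: forall x forall y forall z forall u forall v exists w exists s forall t
Mark each quantifier type:
  U U U U U E E U
Universal count = 6, Existential count = 2
Asked for universal (forall) quantifiers: 6

6


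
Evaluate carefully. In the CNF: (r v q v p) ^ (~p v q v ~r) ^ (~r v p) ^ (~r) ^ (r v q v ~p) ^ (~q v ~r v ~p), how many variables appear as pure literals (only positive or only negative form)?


Check each variable for pure literal status:
p: mixed (not pure)
q: mixed (not pure)
r: mixed (not pure)
Pure literal count = 0

0


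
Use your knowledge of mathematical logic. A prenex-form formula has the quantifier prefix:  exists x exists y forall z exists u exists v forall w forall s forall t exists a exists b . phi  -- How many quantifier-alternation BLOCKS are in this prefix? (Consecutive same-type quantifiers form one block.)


Quantifier-type sequence: E E A E E A A A E E  (A=forall, E=exists)
Group into maximal same-type runs:
  Ex2 | Ax1 | Ex2 | Ax3 | Ex2
Number of blocks = 5

5


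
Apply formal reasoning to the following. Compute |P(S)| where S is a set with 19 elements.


The power set of a set with n elements has 2^n elements.
|P(S)| = 2^19 = 524288

524288


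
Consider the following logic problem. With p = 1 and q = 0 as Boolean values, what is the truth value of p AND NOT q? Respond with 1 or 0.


p = 1, q = 0
Operation: p AND NOT q
Evaluate: 1 AND NOT 0 = 1

1


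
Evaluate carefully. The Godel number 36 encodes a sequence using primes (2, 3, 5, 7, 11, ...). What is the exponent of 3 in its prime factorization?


Factorize 36 by dividing by 3 repeatedly.
Division steps: 3 divides 36 exactly 2 time(s).
Exponent of 3 = 2

2


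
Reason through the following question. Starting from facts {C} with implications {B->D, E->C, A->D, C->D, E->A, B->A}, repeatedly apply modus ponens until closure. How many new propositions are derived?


Initial facts: {C}
Apply modus ponens to closure:
  C and C->D  =>  D
Final known: {C, D}
New propositions: {D}
Count = 1

1


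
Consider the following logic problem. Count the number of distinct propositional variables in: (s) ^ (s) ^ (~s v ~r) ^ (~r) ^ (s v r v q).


Identify each variable that appears in the formula.
Variables found: q, r, s
Count = 3

3


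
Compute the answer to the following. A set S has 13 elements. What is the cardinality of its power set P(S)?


The power set of a set with n elements has 2^n elements.
|P(S)| = 2^13 = 8192

8192


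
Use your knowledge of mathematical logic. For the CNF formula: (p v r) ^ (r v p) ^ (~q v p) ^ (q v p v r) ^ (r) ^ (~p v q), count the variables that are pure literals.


Check each variable for pure literal status:
p: mixed (not pure)
q: mixed (not pure)
r: pure positive
Pure literal count = 1

1


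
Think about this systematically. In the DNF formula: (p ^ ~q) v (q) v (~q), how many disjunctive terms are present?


A DNF formula is a disjunction of terms (conjunctions).
Terms are separated by v.
Counting the disjuncts: 3 terms.

3


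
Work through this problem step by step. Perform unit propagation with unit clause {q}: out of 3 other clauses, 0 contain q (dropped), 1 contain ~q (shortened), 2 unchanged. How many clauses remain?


Satisfied (removed): 0
Shortened (remain): 1
Unchanged (remain): 2
Remaining = 1 + 2 = 3

3


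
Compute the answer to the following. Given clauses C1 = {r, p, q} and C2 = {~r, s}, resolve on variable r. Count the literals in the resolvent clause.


Remove r from C1 and ~r from C2.
C1 remainder: {p, q}
C2 remainder: {s}
Union (resolvent): {p, q, s}
Resolvent has 3 literal(s).

3


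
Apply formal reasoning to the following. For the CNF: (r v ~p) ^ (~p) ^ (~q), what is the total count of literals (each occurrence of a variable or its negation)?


Counting literals in each clause:
Clause 1: 2 literal(s)
Clause 2: 1 literal(s)
Clause 3: 1 literal(s)
Total = 4

4


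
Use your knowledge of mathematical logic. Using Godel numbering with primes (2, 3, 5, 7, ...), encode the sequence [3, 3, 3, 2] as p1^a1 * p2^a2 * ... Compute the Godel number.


Encode each element as an exponent of the corresponding prime:
  2^3 = 8
  3^3 = 27
  5^3 = 125
  7^2 = 49
Product = 8 * 27 * 125 * 49 = 1323000

1323000


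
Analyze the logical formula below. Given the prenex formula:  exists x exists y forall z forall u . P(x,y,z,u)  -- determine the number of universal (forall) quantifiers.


Quantifier prefix: exists x exists y forall z forall u
Mark each quantifier type:
  E E U U
Universal count = 2, Existential count = 2
Asked for universal (forall) quantifiers: 2

2


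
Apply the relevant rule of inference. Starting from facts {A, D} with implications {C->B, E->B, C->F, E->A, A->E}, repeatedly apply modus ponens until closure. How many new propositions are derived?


Initial facts: {A, D}
Apply modus ponens to closure:
  A and A->E  =>  E
  E and E->B  =>  B
Final known: {A, B, D, E}
New propositions: {B, E}
Count = 2

2


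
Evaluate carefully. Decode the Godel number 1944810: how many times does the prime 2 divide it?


Factorize 1944810 by dividing by 2 repeatedly.
Division steps: 2 divides 1944810 exactly 1 time(s).
Exponent of 2 = 1

1


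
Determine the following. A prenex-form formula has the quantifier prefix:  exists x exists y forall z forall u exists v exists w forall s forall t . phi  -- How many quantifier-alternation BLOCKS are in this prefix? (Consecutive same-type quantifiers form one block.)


Quantifier-type sequence: E E A A E E A A  (A=forall, E=exists)
Group into maximal same-type runs:
  Ex2 | Ax2 | Ex2 | Ax2
Number of blocks = 4

4


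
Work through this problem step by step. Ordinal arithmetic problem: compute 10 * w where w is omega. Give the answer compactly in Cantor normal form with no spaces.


Compute 10 * w.
Ordinal * is associative and left-distributive over +, but NOT commutative; for finite n>1, n*w = w but w*n stays w*n.
For finite n>0, n * w = sup{n*k : k<w} = w. So 10 * w = w.
Result = w

w


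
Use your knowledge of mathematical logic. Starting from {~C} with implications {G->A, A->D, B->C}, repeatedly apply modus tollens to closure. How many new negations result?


Initial negated facts: {~C}
Apply modus tollens to closure:
  ~C and B->C  =>  ~B
Final negated: {~B, ~C}
New negations: {~B}
Count = 1

1


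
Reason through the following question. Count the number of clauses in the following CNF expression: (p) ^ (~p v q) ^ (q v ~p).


A CNF formula is a conjunction of clauses.
Clauses are separated by ^.
Counting the conjuncts: 3 clauses.

3


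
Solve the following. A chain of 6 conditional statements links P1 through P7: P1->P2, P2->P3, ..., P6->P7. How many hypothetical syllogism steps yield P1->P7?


With 6 implications in a chain connecting 7 propositions:
P1->P2, P2->P3, ..., P6->P7
Steps needed = (number of implications) - 1 = 6 - 1 = 5

5


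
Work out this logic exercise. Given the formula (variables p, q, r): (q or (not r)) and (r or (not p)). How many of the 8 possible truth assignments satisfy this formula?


Evaluate all 8 assignments for p, q, r:
p=0, q=0, r=0: 1
p=0, q=0, r=1: 0
p=0, q=1, r=0: 1
p=0, q=1, r=1: 1
p=1, q=0, r=0: 0
p=1, q=0, r=1: 0
p=1, q=1, r=0: 0
p=1, q=1, r=1: 1
Satisfying count = 4

4
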